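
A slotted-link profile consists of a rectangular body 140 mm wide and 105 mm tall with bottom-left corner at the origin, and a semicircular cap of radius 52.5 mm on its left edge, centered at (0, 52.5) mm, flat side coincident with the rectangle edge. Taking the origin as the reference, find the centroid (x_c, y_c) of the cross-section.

rectangular body: A = 140 × 105 = 14700.00, centroid at (70.00, 52.50).
semicircular end: A = ½π·52.5² = 4329.51, centroid at (-22.28, 52.50).
ΣA = 19029.51 mm², ΣAx_c = 932531.25 mm³, ΣAy_c = 999049.14 mm³.
x_c = 932531.25/19029.51 = 49.00 mm; y_c = 999049.14/19029.51 = 52.50 mm.

x_c = 49.00 mm, y_c = 52.50 mm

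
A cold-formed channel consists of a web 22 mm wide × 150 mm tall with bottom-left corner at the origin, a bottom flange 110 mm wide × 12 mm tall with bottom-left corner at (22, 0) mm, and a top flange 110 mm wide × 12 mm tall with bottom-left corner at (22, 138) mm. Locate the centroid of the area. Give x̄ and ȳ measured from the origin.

Part | A | x̄ᵢ | ȳᵢ | A·x̄ᵢ | A·ȳᵢ
web | 3300.00 | 11.00 | 75.00 | 36300.00 | 247500.00
bottom flange | 1320.00 | 77.00 | 6.00 | 101640.00 | 7920.00
top flange | 1320.00 | 77.00 | 144.00 | 101640.00 | 190080.00
Σ | 5940.00 |  |  | 239580.00 | 445500.00
x̄ = 239580.00 / 5940.00 = 40.33 mm
ȳ = 445500.00 / 5940.00 = 75.00 mm

x̄ = 40.33 mm, ȳ = 75.00 mm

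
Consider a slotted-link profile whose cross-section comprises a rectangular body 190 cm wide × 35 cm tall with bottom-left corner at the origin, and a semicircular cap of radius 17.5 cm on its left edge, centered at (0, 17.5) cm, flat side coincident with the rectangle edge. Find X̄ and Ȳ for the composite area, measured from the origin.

rectangular body: A = 190 × 35 = 6650.00, centroid at (95.00, 17.50).
semicircular end: A = ½π·17.5² = 481.06, centroid at (-7.43, 17.50).
ΣA = 7131.06 cm², ΣAX̄ = 628177.08 cm³, ΣAȲ = 124793.49 cm³.
X̄ = 628177.08/7131.06 = 88.09 cm; Ȳ = 124793.49/7131.06 = 17.50 cm.

X̄ = 88.09 cm, Ȳ = 17.50 cm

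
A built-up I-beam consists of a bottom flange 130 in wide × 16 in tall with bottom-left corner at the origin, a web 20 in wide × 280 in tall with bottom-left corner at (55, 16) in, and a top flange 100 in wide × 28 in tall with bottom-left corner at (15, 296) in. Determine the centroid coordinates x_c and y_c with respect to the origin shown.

x_c = 65.00 in, y_c = 167.77 in

bottom flange: A = 130 × 16 = 2080.00, centroid at (65.00, 8.00).
web: A = 20 × 280 = 5600.00, centroid at (65.00, 156.00).
top flange: A = 100 × 28 = 2800.00, centroid at (65.00, 310.00).
ΣA = 10480.00 in², ΣAx_c = 681200.00 in³, ΣAy_c = 1758240.00 in³.
x_c = 681200.00/10480.00 = 65.00 in; y_c = 1758240.00/10480.00 = 167.77 in.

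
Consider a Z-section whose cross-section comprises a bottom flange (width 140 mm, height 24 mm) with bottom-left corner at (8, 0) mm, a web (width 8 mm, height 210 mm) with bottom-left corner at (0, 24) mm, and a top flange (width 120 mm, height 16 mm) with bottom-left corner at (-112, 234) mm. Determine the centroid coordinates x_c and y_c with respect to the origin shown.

x_c = 24.28 mm, y_c = 103.69 mm

Part | A | x̄ᵢ | ȳᵢ | A·x̄ᵢ | A·ȳᵢ
bottom flange | 3360.00 | 78.00 | 12.00 | 262080.00 | 40320.00
web | 1680.00 | 4.00 | 129.00 | 6720.00 | 216720.00
top flange | 1920.00 | -52.00 | 242.00 | -99840.00 | 464640.00
Σ | 6960.00 |  |  | 168960.00 | 721680.00
x_c = 168960.00 / 6960.00 = 24.28 mm
y_c = 721680.00 / 6960.00 = 103.69 mm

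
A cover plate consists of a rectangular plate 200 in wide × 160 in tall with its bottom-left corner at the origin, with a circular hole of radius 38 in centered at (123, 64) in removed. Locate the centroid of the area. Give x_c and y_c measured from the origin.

plate: A = 200 × 160 = 32000.00, centroid at (100.00, 80.00).
hole: A = −π·38² = -4536.46, centroid at (123.00, 64.00).
ΣA = 27463.54 in²
ΣAx_c = (32000.00)(100.00) + (-4536.46)(123.00) = 2642015.45 in³
ΣAy_c = (32000.00)(80.00) + (-4536.46)(64.00) = 2269666.57 in³
x_c = 2642015.45 / 27463.54 = 96.20 in
y_c = 2269666.57 / 27463.54 = 82.64 in

x_c = 96.20 in, y_c = 82.64 in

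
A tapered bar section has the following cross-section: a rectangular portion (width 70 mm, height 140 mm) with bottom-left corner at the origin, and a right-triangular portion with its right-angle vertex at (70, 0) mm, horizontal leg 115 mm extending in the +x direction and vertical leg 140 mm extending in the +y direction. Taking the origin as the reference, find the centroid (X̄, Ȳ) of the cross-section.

X̄ = 68.07 mm, Ȳ = 59.48 mm

Part | A | x̄ᵢ | ȳᵢ | A·x̄ᵢ | A·ȳᵢ
rectangular portion | 9800.00 | 35.00 | 70.00 | 343000.00 | 686000.00
triangular portion | 8050.00 | 108.33 | 46.67 | 872083.33 | 375666.67
Σ | 17850.00 |  |  | 1215083.33 | 1061666.67
X̄ = 1215083.33 / 17850.00 = 68.07 mm
Ȳ = 1061666.67 / 17850.00 = 59.48 mm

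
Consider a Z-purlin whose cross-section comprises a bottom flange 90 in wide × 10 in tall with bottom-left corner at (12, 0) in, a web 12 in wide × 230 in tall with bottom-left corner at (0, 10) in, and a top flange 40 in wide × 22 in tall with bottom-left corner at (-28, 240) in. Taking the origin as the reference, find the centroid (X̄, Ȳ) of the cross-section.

X̄ = 13.40 in, Ȳ = 125.63 in

bottom flange: A = 90 × 10 = 900.00, centroid at (57.00, 5.00).
web: A = 12 × 230 = 2760.00, centroid at (6.00, 125.00).
top flange: A = 40 × 22 = 880.00, centroid at (-8.00, 251.00).
ΣA = 4540.00 in²
ΣAX̄ = (900.00)(57.00) + (2760.00)(6.00) + (880.00)(-8.00) = 60820.00 in³
ΣAȲ = (900.00)(5.00) + (2760.00)(125.00) + (880.00)(251.00) = 570380.00 in³
X̄ = 60820.00 / 4540.00 = 13.40 in
Ȳ = 570380.00 / 4540.00 = 125.63 in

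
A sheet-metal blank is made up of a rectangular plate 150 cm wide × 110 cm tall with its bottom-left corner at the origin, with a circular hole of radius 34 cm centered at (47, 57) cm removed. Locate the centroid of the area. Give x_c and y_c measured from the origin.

plate: A = 150 × 110 = 16500.00, centroid at (75.00, 55.00).
hole: A = −π·34² = -3631.68, centroid at (47.00, 57.00).
ΣA = 12868.32 cm², ΣAx_c = 1066810.99 cm³, ΣAy_c = 700494.18 cm³.
x_c = 1066810.99/12868.32 = 82.90 cm; y_c = 700494.18/12868.32 = 54.44 cm.

x_c = 82.90 cm, y_c = 54.44 cm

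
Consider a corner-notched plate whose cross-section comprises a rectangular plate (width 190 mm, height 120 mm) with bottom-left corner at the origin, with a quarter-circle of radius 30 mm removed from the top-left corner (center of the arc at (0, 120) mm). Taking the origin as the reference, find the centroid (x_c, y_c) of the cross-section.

plate: A = 190 × 120 = 22800.00, centroid at (95.00, 60.00).
removed quarter-circle: A = −¼π·30² = -706.86, centroid at (12.73, 107.27).
ΣA = 22093.14 mm²
ΣAx_c = (22800.00)(95.00) + (-706.86)(12.73) = 2157000.00 mm³
ΣAy_c = (22800.00)(60.00) + (-706.86)(107.27) = 1292177.00 mm³
x_c = 2157000.00 / 22093.14 = 97.63 mm
y_c = 1292177.00 / 22093.14 = 58.49 mm

x_c = 97.63 mm, y_c = 58.49 mm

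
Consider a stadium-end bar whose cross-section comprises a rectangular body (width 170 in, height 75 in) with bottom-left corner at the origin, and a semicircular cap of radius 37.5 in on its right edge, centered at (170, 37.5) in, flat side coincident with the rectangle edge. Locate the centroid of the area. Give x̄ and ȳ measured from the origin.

x̄ = 99.90 in, ȳ = 37.50 in

Part | A | x̄ᵢ | ȳᵢ | A·x̄ᵢ | A·ȳᵢ
rectangular body | 12750.00 | 85.00 | 37.50 | 1083750.00 | 478125.00
semicircular end | 2208.93 | 185.92 | 37.50 | 410674.75 | 82834.96
Σ | 14958.93 |  |  | 1494424.75 | 560959.96
x̄ = 1494424.75 / 14958.93 = 99.90 in
ȳ = 560959.96 / 14958.93 = 37.50 in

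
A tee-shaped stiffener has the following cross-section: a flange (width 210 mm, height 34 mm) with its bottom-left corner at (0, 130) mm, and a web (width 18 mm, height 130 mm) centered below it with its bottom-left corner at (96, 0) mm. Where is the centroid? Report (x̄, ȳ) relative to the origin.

x̄ = 105.00 mm, ȳ = 126.76 mm

web: A = 18 × 130 = 2340.00, centroid at (105.00, 65.00).
flange: A = 210 × 34 = 7140.00, centroid at (105.00, 147.00).
ΣA = 9480.00 mm²
ΣAx̄ = (2340.00)(105.00) + (7140.00)(105.00) = 995400.00 mm³
ΣAȳ = (2340.00)(65.00) + (7140.00)(147.00) = 1201680.00 mm³
x̄ = 995400.00 / 9480.00 = 105.00 mm
ȳ = 1201680.00 / 9480.00 = 126.76 mm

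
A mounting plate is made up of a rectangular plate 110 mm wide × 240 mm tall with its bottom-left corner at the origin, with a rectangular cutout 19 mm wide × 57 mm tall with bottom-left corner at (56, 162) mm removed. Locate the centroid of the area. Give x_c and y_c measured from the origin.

plate: A = 110 × 240 = 26400.00, centroid at (55.00, 120.00).
hole: A = −(19 × 57) = -1083.00, centroid at (65.50, 190.50).
ΣA = 25317.00 mm²
ΣAx_c = (26400.00)(55.00) + (-1083.00)(65.50) = 1381063.50 mm³
ΣAy_c = (26400.00)(120.00) + (-1083.00)(190.50) = 2961688.50 mm³
x_c = 1381063.50 / 25317.00 = 54.55 mm
y_c = 2961688.50 / 25317.00 = 116.98 mm

x_c = 54.55 mm, y_c = 116.98 mm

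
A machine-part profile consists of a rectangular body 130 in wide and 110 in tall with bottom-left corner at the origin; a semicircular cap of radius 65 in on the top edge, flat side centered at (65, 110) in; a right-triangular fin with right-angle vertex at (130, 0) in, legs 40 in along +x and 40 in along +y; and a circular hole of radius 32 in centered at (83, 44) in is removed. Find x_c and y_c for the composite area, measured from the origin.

x_c = 65.26 in, y_c = 84.71 in

rectangular body: A = 130 × 110 = 14300.00, centroid at (65.00, 55.00).
semicircular top: A = ½π·65² = 6636.61, centroid at (65.00, 137.59).
triangular fin: A = ½·40·40 = 800.00, centroid at (143.33, 13.33).
hole: A = −π·32² = -3216.99, centroid at (83.00, 44.00).
ΣA = 18519.62 in², ΣAx_c = 1208536.37 in³, ΣAy_c = 1568729.99 in³.
x_c = 1208536.37/18519.62 = 65.26 in; y_c = 1568729.99/18519.62 = 84.71 in.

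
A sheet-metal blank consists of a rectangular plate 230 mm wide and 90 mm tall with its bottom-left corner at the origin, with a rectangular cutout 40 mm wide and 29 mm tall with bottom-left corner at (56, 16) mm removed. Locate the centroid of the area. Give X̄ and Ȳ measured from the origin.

plate: A = 230 × 90 = 20700.00, centroid at (115.00, 45.00).
hole: A = −(40 × 29) = -1160.00, centroid at (76.00, 30.50).
ΣA = 19540.00 mm², ΣAX̄ = 2292340.00 mm³, ΣAȲ = 896120.00 mm³.
X̄ = 2292340.00/19540.00 = 117.32 mm; Ȳ = 896120.00/19540.00 = 45.86 mm.

X̄ = 117.32 mm, Ȳ = 45.86 mm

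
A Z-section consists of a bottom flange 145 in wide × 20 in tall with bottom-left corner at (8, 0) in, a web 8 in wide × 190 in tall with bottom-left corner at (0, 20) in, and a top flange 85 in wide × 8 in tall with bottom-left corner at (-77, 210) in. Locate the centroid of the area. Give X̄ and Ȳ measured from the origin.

X̄ = 42.37 in, Ȳ = 68.49 in

bottom flange: A = 145 × 20 = 2900.00, centroid at (80.50, 10.00).
web: A = 8 × 190 = 1520.00, centroid at (4.00, 115.00).
top flange: A = 85 × 8 = 680.00, centroid at (-34.50, 214.00).
ΣA = 5100.00 in²
ΣAX̄ = (2900.00)(80.50) + (1520.00)(4.00) + (680.00)(-34.50) = 216070.00 in³
ΣAȲ = (2900.00)(10.00) + (1520.00)(115.00) + (680.00)(214.00) = 349320.00 in³
X̄ = 216070.00 / 5100.00 = 42.37 in
Ȳ = 349320.00 / 5100.00 = 68.49 in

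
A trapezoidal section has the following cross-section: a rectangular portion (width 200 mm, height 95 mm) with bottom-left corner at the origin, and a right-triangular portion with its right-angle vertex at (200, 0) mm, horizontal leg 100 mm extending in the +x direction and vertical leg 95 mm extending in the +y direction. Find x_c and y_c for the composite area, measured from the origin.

x_c = 126.67 mm, y_c = 44.33 mm

Part | A | x̄ᵢ | ȳᵢ | A·x̄ᵢ | A·ȳᵢ
rectangular portion | 19000.00 | 100.00 | 47.50 | 1900000.00 | 902500.00
triangular portion | 4750.00 | 233.33 | 31.67 | 1108333.33 | 150416.67
Σ | 23750.00 |  |  | 3008333.33 | 1052916.67
x_c = 3008333.33 / 23750.00 = 126.67 mm
y_c = 1052916.67 / 23750.00 = 44.33 mm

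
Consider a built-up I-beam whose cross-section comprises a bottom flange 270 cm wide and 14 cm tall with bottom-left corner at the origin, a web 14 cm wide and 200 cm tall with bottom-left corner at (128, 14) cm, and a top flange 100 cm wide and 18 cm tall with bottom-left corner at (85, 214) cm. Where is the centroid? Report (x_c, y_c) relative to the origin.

bottom flange: A = 270 × 14 = 3780.00, centroid at (135.00, 7.00).
web: A = 14 × 200 = 2800.00, centroid at (135.00, 114.00).
top flange: A = 100 × 18 = 1800.00, centroid at (135.00, 223.00).
ΣA = 8380.00 cm²
ΣAx_c = (3780.00)(135.00) + (2800.00)(135.00) + (1800.00)(135.00) = 1131300.00 cm³
ΣAy_c = (3780.00)(7.00) + (2800.00)(114.00) + (1800.00)(223.00) = 747060.00 cm³
x_c = 1131300.00 / 8380.00 = 135.00 cm
y_c = 747060.00 / 8380.00 = 89.15 cm

x_c = 135.00 cm, y_c = 89.15 cm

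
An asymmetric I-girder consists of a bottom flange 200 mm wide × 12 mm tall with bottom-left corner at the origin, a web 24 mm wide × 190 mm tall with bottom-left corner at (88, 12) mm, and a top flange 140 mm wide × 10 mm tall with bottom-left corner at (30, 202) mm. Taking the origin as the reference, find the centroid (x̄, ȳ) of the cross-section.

Part | A | x̄ᵢ | ȳᵢ | A·x̄ᵢ | A·ȳᵢ
bottom flange | 2400.00 | 100.00 | 6.00 | 240000.00 | 14400.00
web | 4560.00 | 100.00 | 107.00 | 456000.00 | 487920.00
top flange | 1400.00 | 100.00 | 207.00 | 140000.00 | 289800.00
Σ | 8360.00 |  |  | 836000.00 | 792120.00
x̄ = 836000.00 / 8360.00 = 100.00 mm
ȳ = 792120.00 / 8360.00 = 94.75 mm

x̄ = 100.00 mm, ȳ = 94.75 mm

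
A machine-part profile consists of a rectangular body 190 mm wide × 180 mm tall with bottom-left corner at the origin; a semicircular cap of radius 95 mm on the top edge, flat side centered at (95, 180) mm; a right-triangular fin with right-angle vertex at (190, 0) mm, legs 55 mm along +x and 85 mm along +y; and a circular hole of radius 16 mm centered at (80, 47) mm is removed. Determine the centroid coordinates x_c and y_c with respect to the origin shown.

x_c = 100.55 mm, y_c = 124.82 mm

Part | A | x̄ᵢ | ȳᵢ | A·x̄ᵢ | A·ȳᵢ
rectangular body | 34200.00 | 95.00 | 90.00 | 3249000.00 | 3078000.00
semicircular top | 14176.44 | 95.00 | 220.32 | 1346761.50 | 3123341.97
triangular fin | 2337.50 | 208.33 | 28.33 | 486979.17 | 66229.17
hole | -804.25 | 80.00 | 47.00 | -64339.82 | -37799.64
Σ | 49909.69 |  |  | 5018400.85 | 6229771.49
x_c = 5018400.85 / 49909.69 = 100.55 mm
y_c = 6229771.49 / 49909.69 = 124.82 mm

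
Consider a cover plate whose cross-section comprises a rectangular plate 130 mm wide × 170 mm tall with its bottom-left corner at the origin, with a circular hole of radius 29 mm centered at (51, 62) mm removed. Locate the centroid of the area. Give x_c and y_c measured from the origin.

Part | A | x̄ᵢ | ȳᵢ | A·x̄ᵢ | A·ȳᵢ
plate | 22100.00 | 65.00 | 85.00 | 1436500.00 | 1878500.00
hole | -2642.08 | 51.00 | 62.00 | -134746.05 | -163808.92
Σ | 19457.92 |  |  | 1301753.95 | 1714691.08
x_c = 1301753.95 / 19457.92 = 66.90 mm
y_c = 1714691.08 / 19457.92 = 88.12 mm

x_c = 66.90 mm, y_c = 88.12 mm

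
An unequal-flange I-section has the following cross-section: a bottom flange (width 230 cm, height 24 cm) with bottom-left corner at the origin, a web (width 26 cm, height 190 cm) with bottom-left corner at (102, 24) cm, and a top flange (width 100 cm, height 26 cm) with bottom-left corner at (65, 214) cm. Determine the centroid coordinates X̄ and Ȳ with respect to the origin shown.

X̄ = 115.00 cm, Ȳ = 95.28 cm

Part | A | x̄ᵢ | ȳᵢ | A·x̄ᵢ | A·ȳᵢ
bottom flange | 5520.00 | 115.00 | 12.00 | 634800.00 | 66240.00
web | 4940.00 | 115.00 | 119.00 | 568100.00 | 587860.00
top flange | 2600.00 | 115.00 | 227.00 | 299000.00 | 590200.00
Σ | 13060.00 |  |  | 1501900.00 | 1244300.00
X̄ = 1501900.00 / 13060.00 = 115.00 cm
Ȳ = 1244300.00 / 13060.00 = 95.28 cm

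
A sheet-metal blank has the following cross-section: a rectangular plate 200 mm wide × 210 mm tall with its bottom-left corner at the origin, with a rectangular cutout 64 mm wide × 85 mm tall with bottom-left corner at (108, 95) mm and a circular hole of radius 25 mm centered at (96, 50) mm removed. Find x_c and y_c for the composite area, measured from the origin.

x_c = 93.94 mm, y_c = 103.01 mm

plate: A = 200 × 210 = 42000.00, centroid at (100.00, 105.00).
hole 1: A = −(64 × 85) = -5440.00, centroid at (140.00, 137.50).
hole 2: A = −π·25² = -1963.50, centroid at (96.00, 50.00).
ΣA = 34596.50 mm², ΣAx_c = 3249904.44 mm³, ΣAy_c = 3563825.23 mm³.
x_c = 3249904.44/34596.50 = 93.94 mm; y_c = 3563825.23/34596.50 = 103.01 mm.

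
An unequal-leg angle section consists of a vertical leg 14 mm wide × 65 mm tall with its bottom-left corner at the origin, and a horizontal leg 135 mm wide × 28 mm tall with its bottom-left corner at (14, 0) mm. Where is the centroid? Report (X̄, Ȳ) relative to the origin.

vertical leg: A = 14 × 65 = 910.00, centroid at (7.00, 32.50).
horizontal leg: A = 135 × 28 = 3780.00, centroid at (81.50, 14.00).
ΣA = 4690.00 mm², ΣAX̄ = 314440.00 mm³, ΣAȲ = 82495.00 mm³.
X̄ = 314440.00/4690.00 = 67.04 mm; Ȳ = 82495.00/4690.00 = 17.59 mm.

X̄ = 67.04 mm, Ȳ = 17.59 mm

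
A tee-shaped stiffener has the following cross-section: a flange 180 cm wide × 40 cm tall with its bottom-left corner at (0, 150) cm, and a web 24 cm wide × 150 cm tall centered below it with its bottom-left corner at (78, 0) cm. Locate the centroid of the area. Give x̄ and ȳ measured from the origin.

web: A = 24 × 150 = 3600.00, centroid at (90.00, 75.00).
flange: A = 180 × 40 = 7200.00, centroid at (90.00, 170.00).
ΣA = 10800.00 cm²
ΣAx̄ = (3600.00)(90.00) + (7200.00)(90.00) = 972000.00 cm³
ΣAȳ = (3600.00)(75.00) + (7200.00)(170.00) = 1494000.00 cm³
x̄ = 972000.00 / 10800.00 = 90.00 cm
ȳ = 1494000.00 / 10800.00 = 138.33 cm

x̄ = 90.00 cm, ȳ = 138.33 cm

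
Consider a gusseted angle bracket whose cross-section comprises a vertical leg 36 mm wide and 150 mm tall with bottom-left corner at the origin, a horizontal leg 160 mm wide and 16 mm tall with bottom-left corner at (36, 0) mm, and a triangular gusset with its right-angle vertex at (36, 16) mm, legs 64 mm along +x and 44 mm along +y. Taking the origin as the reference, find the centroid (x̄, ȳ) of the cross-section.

x̄ = 50.69 mm, ȳ = 50.03 mm

vertical leg: A = 36 × 150 = 5400.00, centroid at (18.00, 75.00).
horizontal leg: A = 160 × 16 = 2560.00, centroid at (116.00, 8.00).
gusset: A = ½·64·44 = 1408.00, centroid at (57.33, 30.67).
ΣA = 9368.00 mm², ΣAx̄ = 474885.33 mm³, ΣAȳ = 468658.67 mm³.
x̄ = 474885.33/9368.00 = 50.69 mm; ȳ = 468658.67/9368.00 = 50.03 mm.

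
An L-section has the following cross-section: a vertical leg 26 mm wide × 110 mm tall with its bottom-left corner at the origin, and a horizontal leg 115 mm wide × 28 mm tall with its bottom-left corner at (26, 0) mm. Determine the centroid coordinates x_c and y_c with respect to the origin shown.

vertical leg: A = 26 × 110 = 2860.00, centroid at (13.00, 55.00).
horizontal leg: A = 115 × 28 = 3220.00, centroid at (83.50, 14.00).
ΣA = 6080.00 mm², ΣAx_c = 306050.00 mm³, ΣAy_c = 202380.00 mm³.
x_c = 306050.00/6080.00 = 50.34 mm; y_c = 202380.00/6080.00 = 33.29 mm.

x_c = 50.34 mm, y_c = 33.29 mm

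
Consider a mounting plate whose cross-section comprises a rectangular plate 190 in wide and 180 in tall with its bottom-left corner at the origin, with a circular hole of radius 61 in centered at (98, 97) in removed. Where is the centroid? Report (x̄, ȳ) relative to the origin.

plate: A = 190 × 180 = 34200.00, centroid at (95.00, 90.00).
hole: A = −π·61² = -11689.87, centroid at (98.00, 97.00).
ΣA = 22510.13 in²
ΣAx̄ = (34200.00)(95.00) + (-11689.87)(98.00) = 2103393.11 in³
ΣAȳ = (34200.00)(90.00) + (-11689.87)(97.00) = 1944082.97 in³
x̄ = 2103393.11 / 22510.13 = 93.44 in
ȳ = 1944082.97 / 22510.13 = 86.36 in

x̄ = 93.44 in, ȳ = 86.36 in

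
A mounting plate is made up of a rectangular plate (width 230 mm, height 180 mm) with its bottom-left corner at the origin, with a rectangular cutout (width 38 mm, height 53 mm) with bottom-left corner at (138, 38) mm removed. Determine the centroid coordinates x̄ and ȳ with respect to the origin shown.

x̄ = 112.85 mm, ȳ = 91.30 mm

plate: A = 230 × 180 = 41400.00, centroid at (115.00, 90.00).
hole: A = −(38 × 53) = -2014.00, centroid at (157.00, 64.50).
ΣA = 39386.00 mm²
ΣAx̄ = (41400.00)(115.00) + (-2014.00)(157.00) = 4444802.00 mm³
ΣAȳ = (41400.00)(90.00) + (-2014.00)(64.50) = 3596097.00 mm³
x̄ = 4444802.00 / 39386.00 = 112.85 mm
ȳ = 3596097.00 / 39386.00 = 91.30 mm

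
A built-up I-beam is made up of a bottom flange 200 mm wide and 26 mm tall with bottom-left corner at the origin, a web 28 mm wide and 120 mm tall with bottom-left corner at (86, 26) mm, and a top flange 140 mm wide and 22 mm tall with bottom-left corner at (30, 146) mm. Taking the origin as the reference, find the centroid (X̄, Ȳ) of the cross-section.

Part | A | x̄ᵢ | ȳᵢ | A·x̄ᵢ | A·ȳᵢ
bottom flange | 5200.00 | 100.00 | 13.00 | 520000.00 | 67600.00
web | 3360.00 | 100.00 | 86.00 | 336000.00 | 288960.00
top flange | 3080.00 | 100.00 | 157.00 | 308000.00 | 483560.00
Σ | 11640.00 |  |  | 1164000.00 | 840120.00
X̄ = 1164000.00 / 11640.00 = 100.00 mm
Ȳ = 840120.00 / 11640.00 = 72.18 mm

X̄ = 100.00 mm, Ȳ = 72.18 mm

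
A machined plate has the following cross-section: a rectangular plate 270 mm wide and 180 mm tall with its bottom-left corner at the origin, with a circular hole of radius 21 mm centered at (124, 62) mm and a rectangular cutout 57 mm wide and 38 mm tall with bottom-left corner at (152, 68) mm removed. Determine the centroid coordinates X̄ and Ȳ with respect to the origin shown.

Part | A | x̄ᵢ | ȳᵢ | A·x̄ᵢ | A·ȳᵢ
plate | 48600.00 | 135.00 | 90.00 | 6561000.00 | 4374000.00
hole 1 | -1385.44 | 124.00 | 62.00 | -171794.85 | -85897.43
hole 2 | -2166.00 | 180.50 | 87.00 | -390963.00 | -188442.00
Σ | 45048.56 |  |  | 5998242.15 | 4099660.57
X̄ = 5998242.15 / 45048.56 = 133.15 mm
Ȳ = 4099660.57 / 45048.56 = 91.01 mm

X̄ = 133.15 mm, Ȳ = 91.01 mm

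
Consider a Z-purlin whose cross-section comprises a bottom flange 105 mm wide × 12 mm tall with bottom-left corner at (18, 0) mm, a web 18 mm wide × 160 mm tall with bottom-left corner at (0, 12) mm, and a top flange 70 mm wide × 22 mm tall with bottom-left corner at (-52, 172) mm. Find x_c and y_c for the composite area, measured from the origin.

x_c = 15.59 mm, y_c = 97.60 mm

Part | A | x̄ᵢ | ȳᵢ | A·x̄ᵢ | A·ȳᵢ
bottom flange | 1260.00 | 70.50 | 6.00 | 88830.00 | 7560.00
web | 2880.00 | 9.00 | 92.00 | 25920.00 | 264960.00
top flange | 1540.00 | -17.00 | 183.00 | -26180.00 | 281820.00
Σ | 5680.00 |  |  | 88570.00 | 554340.00
x_c = 88570.00 / 5680.00 = 15.59 mm
y_c = 554340.00 / 5680.00 = 97.60 mm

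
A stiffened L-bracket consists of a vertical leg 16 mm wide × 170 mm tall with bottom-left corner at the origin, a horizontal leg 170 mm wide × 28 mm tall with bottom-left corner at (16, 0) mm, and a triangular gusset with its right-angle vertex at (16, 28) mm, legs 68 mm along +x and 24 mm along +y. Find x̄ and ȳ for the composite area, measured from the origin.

Part | A | x̄ᵢ | ȳᵢ | A·x̄ᵢ | A·ȳᵢ
vertical leg | 2720.00 | 8.00 | 85.00 | 21760.00 | 231200.00
horizontal leg | 4760.00 | 101.00 | 14.00 | 480760.00 | 66640.00
gusset | 816.00 | 38.67 | 36.00 | 31552.00 | 29376.00
Σ | 8296.00 |  |  | 534072.00 | 327216.00
x̄ = 534072.00 / 8296.00 = 64.38 mm
ȳ = 327216.00 / 8296.00 = 39.44 mm

x̄ = 64.38 mm, ȳ = 39.44 mm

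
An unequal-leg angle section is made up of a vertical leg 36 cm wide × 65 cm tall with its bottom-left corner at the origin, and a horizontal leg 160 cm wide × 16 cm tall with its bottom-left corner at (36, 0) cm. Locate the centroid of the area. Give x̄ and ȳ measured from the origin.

x̄ = 69.20 cm, ȳ = 19.70 cm

vertical leg: A = 36 × 65 = 2340.00, centroid at (18.00, 32.50).
horizontal leg: A = 160 × 16 = 2560.00, centroid at (116.00, 8.00).
ΣA = 4900.00 cm²
ΣAx̄ = (2340.00)(18.00) + (2560.00)(116.00) = 339080.00 cm³
ΣAȳ = (2340.00)(32.50) + (2560.00)(8.00) = 96530.00 cm³
x̄ = 339080.00 / 4900.00 = 69.20 cm
ȳ = 96530.00 / 4900.00 = 19.70 cm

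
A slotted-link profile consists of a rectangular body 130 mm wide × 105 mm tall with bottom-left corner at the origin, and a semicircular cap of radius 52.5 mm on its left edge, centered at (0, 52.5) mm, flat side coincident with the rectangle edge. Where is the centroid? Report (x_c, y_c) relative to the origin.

x_c = 43.98 mm, y_c = 52.50 mm

Part | A | x̄ᵢ | ȳᵢ | A·x̄ᵢ | A·ȳᵢ
rectangular body | 13650.00 | 65.00 | 52.50 | 887250.00 | 716625.00
semicircular end | 4329.51 | -22.28 | 52.50 | -96468.75 | 227299.14
Σ | 17979.51 |  |  | 790781.25 | 943924.14
x_c = 790781.25 / 17979.51 = 43.98 mm
y_c = 943924.14 / 17979.51 = 52.50 mm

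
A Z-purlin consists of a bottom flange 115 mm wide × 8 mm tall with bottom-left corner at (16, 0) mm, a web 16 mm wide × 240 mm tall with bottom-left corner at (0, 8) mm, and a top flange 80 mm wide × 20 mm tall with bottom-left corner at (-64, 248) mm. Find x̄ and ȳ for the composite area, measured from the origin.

bottom flange: A = 115 × 8 = 920.00, centroid at (73.50, 4.00).
web: A = 16 × 240 = 3840.00, centroid at (8.00, 128.00).
top flange: A = 80 × 20 = 1600.00, centroid at (-24.00, 258.00).
ΣA = 6360.00 mm²
ΣAx̄ = (920.00)(73.50) + (3840.00)(8.00) + (1600.00)(-24.00) = 59940.00 mm³
ΣAȳ = (920.00)(4.00) + (3840.00)(128.00) + (1600.00)(258.00) = 908000.00 mm³
x̄ = 59940.00 / 6360.00 = 9.42 mm
ȳ = 908000.00 / 6360.00 = 142.77 mm

x̄ = 9.42 mm, ȳ = 142.77 mm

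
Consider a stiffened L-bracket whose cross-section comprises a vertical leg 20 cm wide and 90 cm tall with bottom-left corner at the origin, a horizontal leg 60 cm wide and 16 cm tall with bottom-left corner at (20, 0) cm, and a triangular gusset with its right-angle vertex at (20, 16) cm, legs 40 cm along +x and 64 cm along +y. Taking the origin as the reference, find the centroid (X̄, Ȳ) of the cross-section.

X̄ = 26.90 cm, Ȳ = 33.78 cm

vertical leg: A = 20 × 90 = 1800.00, centroid at (10.00, 45.00).
horizontal leg: A = 60 × 16 = 960.00, centroid at (50.00, 8.00).
gusset: A = ½·40·64 = 1280.00, centroid at (33.33, 37.33).
ΣA = 4040.00 cm², ΣAX̄ = 108666.67 cm³, ΣAȲ = 136466.67 cm³.
X̄ = 108666.67/4040.00 = 26.90 cm; Ȳ = 136466.67/4040.00 = 33.78 cm.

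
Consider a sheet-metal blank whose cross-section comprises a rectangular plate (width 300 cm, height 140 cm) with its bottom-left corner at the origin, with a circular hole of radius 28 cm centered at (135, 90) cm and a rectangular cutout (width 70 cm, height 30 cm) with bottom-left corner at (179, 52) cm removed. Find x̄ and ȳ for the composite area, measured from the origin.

x̄ = 147.40 cm, ȳ = 68.85 cm

Part | A | x̄ᵢ | ȳᵢ | A·x̄ᵢ | A·ȳᵢ
plate | 42000.00 | 150.00 | 70.00 | 6300000.00 | 2940000.00
hole 1 | -2463.01 | 135.00 | 90.00 | -332506.17 | -221670.78
hole 2 | -2100.00 | 214.00 | 67.00 | -449400.00 | -140700.00
Σ | 37436.99 |  |  | 5518093.83 | 2577629.22
x̄ = 5518093.83 / 37436.99 = 147.40 cm
ȳ = 2577629.22 / 37436.99 = 68.85 cm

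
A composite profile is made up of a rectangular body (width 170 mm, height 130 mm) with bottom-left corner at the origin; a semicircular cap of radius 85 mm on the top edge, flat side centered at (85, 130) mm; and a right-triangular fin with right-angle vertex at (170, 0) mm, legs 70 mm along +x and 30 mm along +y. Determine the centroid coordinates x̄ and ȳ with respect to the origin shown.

Part | A | x̄ᵢ | ȳᵢ | A·x̄ᵢ | A·ȳᵢ
rectangular body | 22100.00 | 85.00 | 65.00 | 1878500.00 | 1436500.00
semicircular top | 11349.00 | 85.00 | 166.08 | 964665.29 | 1884787.12
triangular fin | 1050.00 | 193.33 | 10.00 | 203000.00 | 10500.00
Σ | 34499.00 |  |  | 3046165.29 | 3331787.12
x̄ = 3046165.29 / 34499.00 = 88.30 mm
ȳ = 3331787.12 / 34499.00 = 96.58 mm

x̄ = 88.30 mm, ȳ = 96.58 mm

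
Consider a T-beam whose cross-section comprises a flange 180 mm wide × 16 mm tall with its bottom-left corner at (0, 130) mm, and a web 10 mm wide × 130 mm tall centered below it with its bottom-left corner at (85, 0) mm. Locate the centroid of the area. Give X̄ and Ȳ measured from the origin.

X̄ = 90.00 mm, Ȳ = 115.30 mm

Part | A | x̄ᵢ | ȳᵢ | A·x̄ᵢ | A·ȳᵢ
web | 1300.00 | 90.00 | 65.00 | 117000.00 | 84500.00
flange | 2880.00 | 90.00 | 138.00 | 259200.00 | 397440.00
Σ | 4180.00 |  |  | 376200.00 | 481940.00
X̄ = 376200.00 / 4180.00 = 90.00 mm
Ȳ = 481940.00 / 4180.00 = 115.30 mm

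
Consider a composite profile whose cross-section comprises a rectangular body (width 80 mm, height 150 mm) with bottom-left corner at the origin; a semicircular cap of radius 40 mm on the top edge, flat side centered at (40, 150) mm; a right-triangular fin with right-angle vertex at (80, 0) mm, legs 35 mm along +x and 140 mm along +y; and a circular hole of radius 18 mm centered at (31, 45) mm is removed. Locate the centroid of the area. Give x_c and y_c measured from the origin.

rectangular body: A = 80 × 150 = 12000.00, centroid at (40.00, 75.00).
semicircular top: A = ½π·40² = 2513.27, centroid at (40.00, 166.98).
triangular fin: A = ½·35·140 = 2450.00, centroid at (91.67, 46.67).
hole: A = −π·18² = -1017.88, centroid at (31.00, 45.00).
ΣA = 15945.40 mm², ΣAx_c = 773560.14 mm³, ΣAy_c = 1388186.70 mm³.
x_c = 773560.14/15945.40 = 48.51 mm; y_c = 1388186.70/15945.40 = 87.06 mm.

x_c = 48.51 mm, y_c = 87.06 mm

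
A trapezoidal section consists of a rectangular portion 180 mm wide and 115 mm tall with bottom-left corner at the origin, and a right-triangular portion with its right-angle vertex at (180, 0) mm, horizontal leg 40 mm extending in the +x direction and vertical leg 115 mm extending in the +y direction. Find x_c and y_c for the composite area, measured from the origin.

Part | A | x̄ᵢ | ȳᵢ | A·x̄ᵢ | A·ȳᵢ
rectangular portion | 20700.00 | 90.00 | 57.50 | 1863000.00 | 1190250.00
triangular portion | 2300.00 | 193.33 | 38.33 | 444666.67 | 88166.67
Σ | 23000.00 |  |  | 2307666.67 | 1278416.67
x_c = 2307666.67 / 23000.00 = 100.33 mm
y_c = 1278416.67 / 23000.00 = 55.58 mm

x_c = 100.33 mm, y_c = 55.58 mm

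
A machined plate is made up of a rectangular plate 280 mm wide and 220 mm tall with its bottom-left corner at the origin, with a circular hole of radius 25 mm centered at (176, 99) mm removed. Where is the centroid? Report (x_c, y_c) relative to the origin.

Part | A | x̄ᵢ | ȳᵢ | A·x̄ᵢ | A·ȳᵢ
plate | 61600.00 | 140.00 | 110.00 | 8624000.00 | 6776000.00
hole | -1963.50 | 176.00 | 99.00 | -345575.19 | -194386.05
Σ | 59636.50 |  |  | 8278424.81 | 6581613.95
x_c = 8278424.81 / 59636.50 = 138.81 mm
y_c = 6581613.95 / 59636.50 = 110.36 mm

x_c = 138.81 mm, y_c = 110.36 mm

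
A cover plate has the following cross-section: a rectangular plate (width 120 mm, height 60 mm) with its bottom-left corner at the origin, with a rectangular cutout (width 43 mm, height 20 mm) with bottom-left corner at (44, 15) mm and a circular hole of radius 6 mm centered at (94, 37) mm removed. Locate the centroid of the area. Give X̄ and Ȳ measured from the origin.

X̄ = 58.62 mm, Ȳ = 30.56 mm

Part | A | x̄ᵢ | ȳᵢ | A·x̄ᵢ | A·ȳᵢ
plate | 7200.00 | 60.00 | 30.00 | 432000.00 | 216000.00
hole 1 | -860.00 | 65.50 | 25.00 | -56330.00 | -21500.00
hole 2 | -113.10 | 94.00 | 37.00 | -10631.15 | -4184.60
Σ | 6226.90 |  |  | 365038.85 | 190315.40
X̄ = 365038.85 / 6226.90 = 58.62 mm
Ȳ = 190315.40 / 6226.90 = 30.56 mm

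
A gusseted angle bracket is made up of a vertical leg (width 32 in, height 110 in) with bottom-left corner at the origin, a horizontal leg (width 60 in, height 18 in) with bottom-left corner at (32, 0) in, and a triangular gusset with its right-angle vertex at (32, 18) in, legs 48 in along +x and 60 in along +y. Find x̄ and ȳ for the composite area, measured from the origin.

x̄ = 31.85 in, ȳ = 42.72 in

vertical leg: A = 32 × 110 = 3520.00, centroid at (16.00, 55.00).
horizontal leg: A = 60 × 18 = 1080.00, centroid at (62.00, 9.00).
gusset: A = ½·48·60 = 1440.00, centroid at (48.00, 38.00).
ΣA = 6040.00 in²
ΣAx̄ = (3520.00)(16.00) + (1080.00)(62.00) + (1440.00)(48.00) = 192400.00 in³
ΣAȳ = (3520.00)(55.00) + (1080.00)(9.00) + (1440.00)(38.00) = 258040.00 in³
x̄ = 192400.00 / 6040.00 = 31.85 in
ȳ = 258040.00 / 6040.00 = 42.72 in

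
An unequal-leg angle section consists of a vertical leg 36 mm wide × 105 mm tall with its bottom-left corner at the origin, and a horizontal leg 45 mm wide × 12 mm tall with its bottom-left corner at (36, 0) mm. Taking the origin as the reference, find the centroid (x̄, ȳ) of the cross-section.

vertical leg: A = 36 × 105 = 3780.00, centroid at (18.00, 52.50).
horizontal leg: A = 45 × 12 = 540.00, centroid at (58.50, 6.00).
ΣA = 4320.00 mm², ΣAx̄ = 99630.00 mm³, ΣAȳ = 201690.00 mm³.
x̄ = 99630.00/4320.00 = 23.06 mm; ȳ = 201690.00/4320.00 = 46.69 mm.

x̄ = 23.06 mm, ȳ = 46.69 mm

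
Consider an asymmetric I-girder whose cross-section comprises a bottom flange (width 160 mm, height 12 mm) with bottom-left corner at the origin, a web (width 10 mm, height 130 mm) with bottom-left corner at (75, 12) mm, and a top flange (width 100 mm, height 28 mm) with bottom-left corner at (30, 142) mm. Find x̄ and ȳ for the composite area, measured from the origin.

bottom flange: A = 160 × 12 = 1920.00, centroid at (80.00, 6.00).
web: A = 10 × 130 = 1300.00, centroid at (80.00, 77.00).
top flange: A = 100 × 28 = 2800.00, centroid at (80.00, 156.00).
ΣA = 6020.00 mm², ΣAx̄ = 481600.00 mm³, ΣAȳ = 548420.00 mm³.
x̄ = 481600.00/6020.00 = 80.00 mm; ȳ = 548420.00/6020.00 = 91.10 mm.

x̄ = 80.00 mm, ȳ = 91.10 mm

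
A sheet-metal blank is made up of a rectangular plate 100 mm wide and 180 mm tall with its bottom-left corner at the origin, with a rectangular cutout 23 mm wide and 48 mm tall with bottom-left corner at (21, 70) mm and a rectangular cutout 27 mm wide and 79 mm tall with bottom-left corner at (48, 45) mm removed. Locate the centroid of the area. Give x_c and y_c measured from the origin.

Part | A | x̄ᵢ | ȳᵢ | A·x̄ᵢ | A·ȳᵢ
plate | 18000.00 | 50.00 | 90.00 | 900000.00 | 1620000.00
hole 1 | -1104.00 | 32.50 | 94.00 | -35880.00 | -103776.00
hole 2 | -2133.00 | 61.50 | 84.50 | -131179.50 | -180238.50
Σ | 14763.00 |  |  | 732940.50 | 1335985.50
x_c = 732940.50 / 14763.00 = 49.65 mm
y_c = 1335985.50 / 14763.00 = 90.50 mm

x_c = 49.65 mm, y_c = 90.50 mm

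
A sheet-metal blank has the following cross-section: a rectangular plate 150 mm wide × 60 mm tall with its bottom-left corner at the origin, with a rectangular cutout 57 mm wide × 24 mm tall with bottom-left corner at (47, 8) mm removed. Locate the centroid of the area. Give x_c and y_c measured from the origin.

x_c = 74.91 mm, y_c = 31.79 mm

plate: A = 150 × 60 = 9000.00, centroid at (75.00, 30.00).
hole: A = −(57 × 24) = -1368.00, centroid at (75.50, 20.00).
ΣA = 7632.00 mm²
ΣAx_c = (9000.00)(75.00) + (-1368.00)(75.50) = 571716.00 mm³
ΣAy_c = (9000.00)(30.00) + (-1368.00)(20.00) = 242640.00 mm³
x_c = 571716.00 / 7632.00 = 74.91 mm
y_c = 242640.00 / 7632.00 = 31.79 mm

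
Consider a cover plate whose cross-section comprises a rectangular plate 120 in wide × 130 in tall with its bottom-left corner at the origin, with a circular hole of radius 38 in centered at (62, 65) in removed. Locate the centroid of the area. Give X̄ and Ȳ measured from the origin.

Part | A | x̄ᵢ | ȳᵢ | A·x̄ᵢ | A·ȳᵢ
plate | 15600.00 | 60.00 | 65.00 | 936000.00 | 1014000.00
hole | -4536.46 | 62.00 | 65.00 | -281260.51 | -294869.89
Σ | 11063.54 |  |  | 654739.49 | 719130.11
X̄ = 654739.49 / 11063.54 = 59.18 in
Ȳ = 719130.11 / 11063.54 = 65.00 in

X̄ = 59.18 in, Ȳ = 65.00 in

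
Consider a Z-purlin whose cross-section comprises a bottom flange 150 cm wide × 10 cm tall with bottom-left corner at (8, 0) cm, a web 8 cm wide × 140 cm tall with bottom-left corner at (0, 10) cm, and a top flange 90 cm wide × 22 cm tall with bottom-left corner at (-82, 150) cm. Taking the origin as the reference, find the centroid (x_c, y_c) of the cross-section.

x_c = 12.11 cm, y_c = 90.41 cm

bottom flange: A = 150 × 10 = 1500.00, centroid at (83.00, 5.00).
web: A = 8 × 140 = 1120.00, centroid at (4.00, 80.00).
top flange: A = 90 × 22 = 1980.00, centroid at (-37.00, 161.00).
ΣA = 4600.00 cm²
ΣAx_c = (1500.00)(83.00) + (1120.00)(4.00) + (1980.00)(-37.00) = 55720.00 cm³
ΣAy_c = (1500.00)(5.00) + (1120.00)(80.00) + (1980.00)(161.00) = 415880.00 cm³
x_c = 55720.00 / 4600.00 = 12.11 cm
y_c = 415880.00 / 4600.00 = 90.41 cm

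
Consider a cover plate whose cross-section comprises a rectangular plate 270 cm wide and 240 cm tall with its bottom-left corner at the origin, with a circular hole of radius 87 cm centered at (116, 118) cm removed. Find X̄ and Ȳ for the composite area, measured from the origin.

X̄ = 146.01 cm, Ȳ = 121.16 cm

plate: A = 270 × 240 = 64800.00, centroid at (135.00, 120.00).
hole: A = −π·87² = -23778.71, centroid at (116.00, 118.00).
ΣA = 41021.29 cm², ΣAX̄ = 5989669.08 cm³, ΣAȲ = 4970111.65 cm³.
X̄ = 5989669.08/41021.29 = 146.01 cm; Ȳ = 4970111.65/41021.29 = 121.16 cm.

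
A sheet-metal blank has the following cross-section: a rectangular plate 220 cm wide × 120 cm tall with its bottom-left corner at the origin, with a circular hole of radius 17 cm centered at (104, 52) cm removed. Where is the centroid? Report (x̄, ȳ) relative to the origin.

x̄ = 110.21 cm, ȳ = 60.28 cm

Part | A | x̄ᵢ | ȳᵢ | A·x̄ᵢ | A·ȳᵢ
plate | 26400.00 | 110.00 | 60.00 | 2904000.00 | 1584000.00
hole | -907.92 | 104.00 | 52.00 | -94423.71 | -47211.85
Σ | 25492.08 |  |  | 2809576.29 | 1536788.15
x̄ = 2809576.29 / 25492.08 = 110.21 cm
ȳ = 1536788.15 / 25492.08 = 60.28 cm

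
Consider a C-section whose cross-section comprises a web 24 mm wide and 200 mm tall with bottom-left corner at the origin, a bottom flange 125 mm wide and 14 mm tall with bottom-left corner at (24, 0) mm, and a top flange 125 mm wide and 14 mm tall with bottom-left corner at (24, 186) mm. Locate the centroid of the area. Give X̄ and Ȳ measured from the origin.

X̄ = 43.42 mm, Ȳ = 100.00 mm

web: A = 24 × 200 = 4800.00, centroid at (12.00, 100.00).
bottom flange: A = 125 × 14 = 1750.00, centroid at (86.50, 7.00).
top flange: A = 125 × 14 = 1750.00, centroid at (86.50, 193.00).
ΣA = 8300.00 mm²
ΣAX̄ = (4800.00)(12.00) + (1750.00)(86.50) + (1750.00)(86.50) = 360350.00 mm³
ΣAȲ = (4800.00)(100.00) + (1750.00)(7.00) + (1750.00)(193.00) = 830000.00 mm³
X̄ = 360350.00 / 8300.00 = 43.42 mm
Ȳ = 830000.00 / 8300.00 = 100.00 mm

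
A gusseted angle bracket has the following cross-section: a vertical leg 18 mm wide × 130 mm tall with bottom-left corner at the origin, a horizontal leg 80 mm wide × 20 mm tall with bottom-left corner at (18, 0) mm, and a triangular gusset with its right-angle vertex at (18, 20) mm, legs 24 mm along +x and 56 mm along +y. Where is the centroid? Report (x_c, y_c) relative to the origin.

x_c = 28.48 mm, y_c = 42.08 mm

vertical leg: A = 18 × 130 = 2340.00, centroid at (9.00, 65.00).
horizontal leg: A = 80 × 20 = 1600.00, centroid at (58.00, 10.00).
gusset: A = ½·24·56 = 672.00, centroid at (26.00, 38.67).
ΣA = 4612.00 mm², ΣAx_c = 131332.00 mm³, ΣAy_c = 194084.00 mm³.
x_c = 131332.00/4612.00 = 28.48 mm; y_c = 194084.00/4612.00 = 42.08 mm.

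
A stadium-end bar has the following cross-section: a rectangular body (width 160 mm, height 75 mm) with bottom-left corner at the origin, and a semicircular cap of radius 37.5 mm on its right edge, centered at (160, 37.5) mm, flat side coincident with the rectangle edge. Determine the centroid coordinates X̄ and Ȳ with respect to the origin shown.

X̄ = 94.91 mm, Ȳ = 37.50 mm

rectangular body: A = 160 × 75 = 12000.00, centroid at (80.00, 37.50).
semicircular end: A = ½π·37.5² = 2208.93, centroid at (175.92, 37.50).
ΣA = 14208.93 mm², ΣAX̄ = 1348585.42 mm³, ΣAȲ = 532834.96 mm³.
X̄ = 1348585.42/14208.93 = 94.91 mm; Ȳ = 532834.96/14208.93 = 37.50 mm.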